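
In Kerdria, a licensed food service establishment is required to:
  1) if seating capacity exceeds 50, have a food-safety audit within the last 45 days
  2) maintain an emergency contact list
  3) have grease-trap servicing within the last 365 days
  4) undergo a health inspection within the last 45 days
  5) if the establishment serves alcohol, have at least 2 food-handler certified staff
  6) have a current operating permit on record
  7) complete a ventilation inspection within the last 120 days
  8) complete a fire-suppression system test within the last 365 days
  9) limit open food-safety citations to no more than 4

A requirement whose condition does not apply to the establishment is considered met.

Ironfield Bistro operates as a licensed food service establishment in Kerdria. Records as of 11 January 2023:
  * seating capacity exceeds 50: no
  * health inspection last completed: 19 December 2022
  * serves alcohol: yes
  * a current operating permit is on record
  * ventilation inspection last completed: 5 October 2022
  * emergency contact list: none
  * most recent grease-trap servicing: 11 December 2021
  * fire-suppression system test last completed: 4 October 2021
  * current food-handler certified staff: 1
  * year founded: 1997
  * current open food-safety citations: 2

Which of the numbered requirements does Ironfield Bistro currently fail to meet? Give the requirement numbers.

1. condition 'seating capacity exceeds 50' does not hold → requirement n/a → met
2. emergency contact list absent → not met
3. grease-trap servicing 396 days ago vs limit 365 → not met
4. health inspection 23 days ago vs limit 45 → met
5. condition 'serves alcohol' holds; food-handler certified staff 1 < 2 → not met
6. current operating permit present → met
7. ventilation inspection 98 days ago vs limit 120 → met
8. fire-suppression system test 464 days ago vs limit 365 → not met
9. open food-safety citations 2 ≤ 4 → met
Not met: 2, 3, 5, 8

2, 3, 5, 8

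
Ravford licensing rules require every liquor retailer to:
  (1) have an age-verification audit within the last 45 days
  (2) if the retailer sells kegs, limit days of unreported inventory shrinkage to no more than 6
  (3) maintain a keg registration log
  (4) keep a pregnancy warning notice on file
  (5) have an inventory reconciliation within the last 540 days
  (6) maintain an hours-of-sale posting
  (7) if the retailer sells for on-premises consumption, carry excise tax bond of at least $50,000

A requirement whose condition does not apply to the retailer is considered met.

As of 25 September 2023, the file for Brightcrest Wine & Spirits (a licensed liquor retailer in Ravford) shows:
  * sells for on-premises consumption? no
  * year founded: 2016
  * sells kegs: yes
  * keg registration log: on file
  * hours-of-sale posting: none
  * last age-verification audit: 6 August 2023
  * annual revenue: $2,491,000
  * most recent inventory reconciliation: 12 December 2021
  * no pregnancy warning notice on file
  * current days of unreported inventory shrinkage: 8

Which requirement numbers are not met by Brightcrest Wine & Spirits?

1. age-verification audit 50 days ago vs limit 45 → not met
2. condition 'sells kegs' holds; days of unreported inventory shrinkage 8 > 6 → not met
3. keg registration log present → met
4. pregnancy warning notice absent → not met
5. inventory reconciliation 652 days ago vs limit 540 → not met
6. hours-of-sale posting absent → not met
7. condition 'sells for on-premises consumption' does not hold → requirement n/a → met
Not met: 1, 2, 4, 5, 6

1, 2, 4, 5, 6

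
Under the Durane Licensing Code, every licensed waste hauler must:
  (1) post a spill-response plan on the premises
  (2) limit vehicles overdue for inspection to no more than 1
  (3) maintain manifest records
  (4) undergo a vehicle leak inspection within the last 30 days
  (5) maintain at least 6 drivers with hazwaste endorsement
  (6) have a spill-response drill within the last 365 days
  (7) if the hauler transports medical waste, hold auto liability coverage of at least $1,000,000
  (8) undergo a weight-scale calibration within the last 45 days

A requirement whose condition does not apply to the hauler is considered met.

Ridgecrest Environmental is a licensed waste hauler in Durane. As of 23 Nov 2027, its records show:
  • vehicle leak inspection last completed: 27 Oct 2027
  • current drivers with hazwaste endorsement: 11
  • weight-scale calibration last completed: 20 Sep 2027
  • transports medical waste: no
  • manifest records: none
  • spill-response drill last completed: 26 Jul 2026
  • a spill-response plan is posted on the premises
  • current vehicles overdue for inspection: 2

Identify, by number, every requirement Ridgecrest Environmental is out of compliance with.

1. spill-response plan present → met
2. vehicles overdue for inspection 2 > 1 → not met
3. manifest records absent → not met
4. vehicle leak inspection 27 days ago vs limit 30 → met
5. drivers with hazwaste endorsement 11 ≥ 6 → met
6. spill-response drill 485 days ago vs limit 365 → not met
7. condition 'transports medical waste' does not hold → requirement n/a → met
8. weight-scale calibration 64 days ago vs limit 45 → not met
Not met: 2, 3, 6, 8

2, 3, 6, 8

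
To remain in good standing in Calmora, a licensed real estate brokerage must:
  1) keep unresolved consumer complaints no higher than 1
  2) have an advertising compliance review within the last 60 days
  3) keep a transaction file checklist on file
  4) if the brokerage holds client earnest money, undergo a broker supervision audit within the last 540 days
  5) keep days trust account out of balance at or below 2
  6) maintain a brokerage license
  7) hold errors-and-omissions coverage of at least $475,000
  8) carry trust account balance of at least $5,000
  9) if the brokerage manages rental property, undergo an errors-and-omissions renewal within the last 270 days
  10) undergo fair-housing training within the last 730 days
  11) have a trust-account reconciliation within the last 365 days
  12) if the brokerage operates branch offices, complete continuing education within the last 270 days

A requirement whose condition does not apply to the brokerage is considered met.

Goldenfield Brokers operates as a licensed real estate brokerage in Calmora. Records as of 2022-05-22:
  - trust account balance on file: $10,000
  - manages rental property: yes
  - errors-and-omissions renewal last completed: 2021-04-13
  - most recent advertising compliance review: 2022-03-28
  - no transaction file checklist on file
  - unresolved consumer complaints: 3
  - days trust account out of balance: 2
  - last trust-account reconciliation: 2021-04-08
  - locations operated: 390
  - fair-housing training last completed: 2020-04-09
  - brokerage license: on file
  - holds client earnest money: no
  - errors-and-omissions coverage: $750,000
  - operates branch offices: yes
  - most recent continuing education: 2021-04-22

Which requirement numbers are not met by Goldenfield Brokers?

1. unresolved consumer complaints 3 > 1 → not met
2. advertising compliance review 55 days ago vs limit 60 → met
3. transaction file checklist absent → not met
4. condition 'holds client earnest money' does not hold → requirement n/a → met
5. days trust account out of balance 2 ≤ 2 → met
6. brokerage license present → met
7. errors-and-omissions coverage $750,000 ≥ $475,000 → met
8. trust account balance $10,000 ≥ $5,000 → met
9. condition 'manages rental property' holds; errors-and-omissions renewal 404 days ago vs limit 270 → not met
10. fair-housing training 773 days ago vs limit 730 → not met
11. trust-account reconciliation 409 days ago vs limit 365 → not met
12. condition 'operates branch offices' holds; continuing education 395 days ago vs limit 270 → not met
Not met: 1, 3, 9, 10, 11, 12

1, 3, 9, 10, 11, 12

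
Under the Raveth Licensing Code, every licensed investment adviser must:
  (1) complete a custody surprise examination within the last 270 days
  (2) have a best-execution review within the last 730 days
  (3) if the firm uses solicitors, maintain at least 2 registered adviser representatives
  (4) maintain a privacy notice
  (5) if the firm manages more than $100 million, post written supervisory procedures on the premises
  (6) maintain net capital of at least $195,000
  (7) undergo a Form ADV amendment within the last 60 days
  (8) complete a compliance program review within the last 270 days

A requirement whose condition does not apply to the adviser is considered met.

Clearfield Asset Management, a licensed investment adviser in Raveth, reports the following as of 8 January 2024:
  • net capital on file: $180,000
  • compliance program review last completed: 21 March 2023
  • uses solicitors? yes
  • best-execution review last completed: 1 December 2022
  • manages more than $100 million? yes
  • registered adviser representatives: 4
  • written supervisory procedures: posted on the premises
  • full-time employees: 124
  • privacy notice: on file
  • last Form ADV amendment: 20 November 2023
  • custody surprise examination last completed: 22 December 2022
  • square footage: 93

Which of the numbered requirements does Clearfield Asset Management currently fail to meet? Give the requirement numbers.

1. custody surprise examination 382 days ago vs limit 270 → not met
2. best-execution review 403 days ago vs limit 730 → met
3. condition 'uses solicitors' holds; registered adviser representatives 4 ≥ 2 → met
4. privacy notice present → met
5. condition 'manages more than $100 million' holds; written supervisory procedures present → met
6. net capital $180,000 < $195,000 → not met
7. Form ADV amendment 49 days ago vs limit 60 → met
8. compliance program review 293 days ago vs limit 270 → not met
Not met: 1, 6, 8

1, 6, 8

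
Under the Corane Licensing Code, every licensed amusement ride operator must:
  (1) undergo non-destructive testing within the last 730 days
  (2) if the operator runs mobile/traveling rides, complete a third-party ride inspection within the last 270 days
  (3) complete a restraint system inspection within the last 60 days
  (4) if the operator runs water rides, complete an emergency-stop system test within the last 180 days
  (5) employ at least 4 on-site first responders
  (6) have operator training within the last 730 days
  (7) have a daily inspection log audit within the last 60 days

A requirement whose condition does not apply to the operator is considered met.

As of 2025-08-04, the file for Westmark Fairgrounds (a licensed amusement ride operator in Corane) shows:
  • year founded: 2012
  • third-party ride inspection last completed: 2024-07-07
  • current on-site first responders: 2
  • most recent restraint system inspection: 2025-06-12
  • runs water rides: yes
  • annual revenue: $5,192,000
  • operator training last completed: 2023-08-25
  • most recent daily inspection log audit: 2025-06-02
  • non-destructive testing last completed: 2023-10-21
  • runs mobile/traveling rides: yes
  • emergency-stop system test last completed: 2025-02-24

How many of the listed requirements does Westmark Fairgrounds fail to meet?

1. non-destructive testing 653 days ago vs limit 730 → met
2. condition 'runs mobile/traveling rides' holds; third-party ride inspection 393 days ago vs limit 270 → not met
3. restraint system inspection 53 days ago vs limit 60 → met
4. condition 'runs water rides' holds; emergency-stop system test 161 days ago vs limit 180 → met
5. on-site first responders 2 < 4 → not met
6. operator training 710 days ago vs limit 730 → met
7. daily inspection log audit 63 days ago vs limit 60 → not met
Not met: 3 of 7

3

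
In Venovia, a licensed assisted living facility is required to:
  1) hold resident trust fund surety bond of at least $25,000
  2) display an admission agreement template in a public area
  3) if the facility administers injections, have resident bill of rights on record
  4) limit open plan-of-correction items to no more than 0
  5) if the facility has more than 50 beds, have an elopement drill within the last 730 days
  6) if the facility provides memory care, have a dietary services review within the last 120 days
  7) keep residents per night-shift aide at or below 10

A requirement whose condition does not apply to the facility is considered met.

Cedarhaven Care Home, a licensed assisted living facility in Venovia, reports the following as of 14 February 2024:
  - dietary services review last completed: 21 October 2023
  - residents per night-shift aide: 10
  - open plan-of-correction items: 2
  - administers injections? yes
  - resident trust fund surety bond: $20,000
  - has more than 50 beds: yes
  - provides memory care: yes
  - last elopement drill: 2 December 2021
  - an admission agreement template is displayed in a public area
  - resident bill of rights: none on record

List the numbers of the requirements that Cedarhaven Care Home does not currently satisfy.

1, 3, 4, 5

1. resident trust fund surety bond $20,000 < $25,000 → not met
2. admission agreement template present → met
3. condition 'administers injections' holds; resident bill of rights absent → not met
4. open plan-of-correction items 2 > 0 → not met
5. condition 'has more than 50 beds' holds; elopement drill 804 days ago vs limit 730 → not met
6. condition 'provides memory care' holds; dietary services review 116 days ago vs limit 120 → met
7. residents per night-shift aide 10 ≤ 10 → met
Not met: 1, 3, 4, 5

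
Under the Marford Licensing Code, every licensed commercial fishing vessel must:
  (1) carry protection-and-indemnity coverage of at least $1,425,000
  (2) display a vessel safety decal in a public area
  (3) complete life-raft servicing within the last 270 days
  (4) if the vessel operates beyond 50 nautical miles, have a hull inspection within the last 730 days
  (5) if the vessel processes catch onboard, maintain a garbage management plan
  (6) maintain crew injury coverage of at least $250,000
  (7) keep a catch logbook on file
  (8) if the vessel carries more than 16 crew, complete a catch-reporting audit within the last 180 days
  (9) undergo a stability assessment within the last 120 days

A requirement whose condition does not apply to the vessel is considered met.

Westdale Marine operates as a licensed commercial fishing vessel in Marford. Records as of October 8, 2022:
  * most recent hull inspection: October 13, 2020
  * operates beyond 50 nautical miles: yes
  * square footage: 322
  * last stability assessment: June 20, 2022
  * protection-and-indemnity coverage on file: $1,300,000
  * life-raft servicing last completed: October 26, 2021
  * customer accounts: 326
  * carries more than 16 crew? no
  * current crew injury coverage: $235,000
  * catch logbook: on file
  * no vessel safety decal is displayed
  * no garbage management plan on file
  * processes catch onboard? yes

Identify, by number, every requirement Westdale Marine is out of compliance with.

1, 2, 3, 5, 6

1. protection-and-indemnity coverage $1,300,000 < $1,425,000 → not met
2. vessel safety decal absent → not met
3. life-raft servicing 347 days ago vs limit 270 → not met
4. condition 'operates beyond 50 nautical miles' holds; hull inspection 725 days ago vs limit 730 → met
5. condition 'processes catch onboard' holds; garbage management plan absent → not met
6. crew injury coverage $235,000 < $250,000 → not met
7. catch logbook present → met
8. condition 'carries more than 16 crew' does not hold → requirement n/a → met
9. stability assessment 110 days ago vs limit 120 → met
Not met: 1, 2, 3, 5, 6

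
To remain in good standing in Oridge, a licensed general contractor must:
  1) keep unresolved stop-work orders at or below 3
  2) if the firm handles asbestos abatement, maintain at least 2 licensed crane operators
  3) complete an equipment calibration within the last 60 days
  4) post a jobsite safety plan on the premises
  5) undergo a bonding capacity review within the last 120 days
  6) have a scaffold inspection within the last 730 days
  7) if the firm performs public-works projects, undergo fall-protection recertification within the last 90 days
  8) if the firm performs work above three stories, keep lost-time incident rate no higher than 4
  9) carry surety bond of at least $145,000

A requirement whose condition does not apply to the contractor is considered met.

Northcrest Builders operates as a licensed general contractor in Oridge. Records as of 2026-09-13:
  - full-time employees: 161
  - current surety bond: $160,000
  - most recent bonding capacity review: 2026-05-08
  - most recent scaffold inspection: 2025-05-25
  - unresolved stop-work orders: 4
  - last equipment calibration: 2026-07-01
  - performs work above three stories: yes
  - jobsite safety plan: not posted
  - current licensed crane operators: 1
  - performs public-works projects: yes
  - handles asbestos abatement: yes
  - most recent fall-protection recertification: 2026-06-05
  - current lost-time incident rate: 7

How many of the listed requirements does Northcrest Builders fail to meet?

1. unresolved stop-work orders 4 > 3 → not met
2. condition 'handles asbestos abatement' holds; licensed crane operators 1 < 2 → not met
3. equipment calibration 74 days ago vs limit 60 → not met
4. jobsite safety plan absent → not met
5. bonding capacity review 128 days ago vs limit 120 → not met
6. scaffold inspection 476 days ago vs limit 730 → met
7. condition 'performs public-works projects' holds; fall-protection recertification 100 days ago vs limit 90 → not met
8. condition 'performs work above three stories' holds; lost-time incident rate 7 > 4 → not met
9. surety bond $160,000 ≥ $145,000 → met
Not met: 7 of 9

7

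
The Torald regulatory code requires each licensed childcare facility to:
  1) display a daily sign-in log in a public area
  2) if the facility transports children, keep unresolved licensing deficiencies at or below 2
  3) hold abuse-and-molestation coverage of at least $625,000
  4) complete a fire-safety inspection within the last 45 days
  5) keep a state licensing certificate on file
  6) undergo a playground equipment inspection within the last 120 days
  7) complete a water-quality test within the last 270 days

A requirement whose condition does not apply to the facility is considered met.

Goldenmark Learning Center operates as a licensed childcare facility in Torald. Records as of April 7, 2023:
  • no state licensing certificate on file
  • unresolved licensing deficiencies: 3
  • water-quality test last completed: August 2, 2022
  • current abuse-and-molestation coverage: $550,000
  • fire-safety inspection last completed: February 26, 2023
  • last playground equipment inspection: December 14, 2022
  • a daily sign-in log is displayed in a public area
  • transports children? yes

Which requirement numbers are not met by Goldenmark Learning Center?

2, 3, 5

1. daily sign-in log present → met
2. condition 'transports children' holds; unresolved licensing deficiencies 3 > 2 → not met
3. abuse-and-molestation coverage $550,000 < $625,000 → not met
4. fire-safety inspection 40 days ago vs limit 45 → met
5. state licensing certificate absent → not met
6. playground equipment inspection 114 days ago vs limit 120 → met
7. water-quality test 248 days ago vs limit 270 → met
Not met: 2, 3, 5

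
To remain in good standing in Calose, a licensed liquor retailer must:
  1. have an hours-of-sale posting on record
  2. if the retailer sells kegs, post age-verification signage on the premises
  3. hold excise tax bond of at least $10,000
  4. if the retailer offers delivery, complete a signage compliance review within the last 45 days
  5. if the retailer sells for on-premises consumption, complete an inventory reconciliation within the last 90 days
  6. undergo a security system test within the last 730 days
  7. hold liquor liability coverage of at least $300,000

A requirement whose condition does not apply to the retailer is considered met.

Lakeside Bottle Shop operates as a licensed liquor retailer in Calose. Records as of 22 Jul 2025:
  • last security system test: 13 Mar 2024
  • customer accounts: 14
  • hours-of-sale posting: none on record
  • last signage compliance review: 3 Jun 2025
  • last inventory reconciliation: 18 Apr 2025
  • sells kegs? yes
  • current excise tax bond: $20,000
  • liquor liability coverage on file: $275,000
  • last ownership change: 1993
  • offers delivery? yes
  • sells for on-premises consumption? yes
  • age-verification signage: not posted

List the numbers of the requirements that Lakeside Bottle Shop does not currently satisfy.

1. hours-of-sale posting absent → not met
2. condition 'sells kegs' holds; age-verification signage absent → not met
3. excise tax bond $20,000 ≥ $10,000 → met
4. condition 'offers delivery' holds; signage compliance review 49 days ago vs limit 45 → not met
5. condition 'sells for on-premises consumption' holds; inventory reconciliation 95 days ago vs limit 90 → not met
6. security system test 496 days ago vs limit 730 → met
7. liquor liability coverage $275,000 < $300,000 → not met
Not met: 1, 2, 4, 5, 7

1, 2, 4, 5, 7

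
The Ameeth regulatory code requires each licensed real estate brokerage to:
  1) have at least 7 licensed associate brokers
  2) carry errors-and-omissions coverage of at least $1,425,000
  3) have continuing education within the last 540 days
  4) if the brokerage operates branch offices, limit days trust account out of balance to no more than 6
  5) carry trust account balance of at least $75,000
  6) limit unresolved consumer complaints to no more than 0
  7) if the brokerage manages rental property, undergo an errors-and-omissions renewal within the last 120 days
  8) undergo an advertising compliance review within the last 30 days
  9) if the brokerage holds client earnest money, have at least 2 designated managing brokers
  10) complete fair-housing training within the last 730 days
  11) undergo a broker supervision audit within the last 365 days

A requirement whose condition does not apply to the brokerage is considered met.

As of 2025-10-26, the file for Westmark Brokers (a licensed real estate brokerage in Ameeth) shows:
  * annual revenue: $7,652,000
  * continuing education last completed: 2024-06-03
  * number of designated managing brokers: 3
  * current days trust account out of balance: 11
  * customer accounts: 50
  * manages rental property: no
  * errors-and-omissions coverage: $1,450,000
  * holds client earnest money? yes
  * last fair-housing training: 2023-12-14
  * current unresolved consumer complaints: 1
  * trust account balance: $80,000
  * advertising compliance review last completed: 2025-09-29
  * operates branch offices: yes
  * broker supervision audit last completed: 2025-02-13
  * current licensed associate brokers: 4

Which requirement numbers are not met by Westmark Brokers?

1, 4, 6

1. licensed associate brokers 4 < 7 → not met
2. errors-and-omissions coverage $1,450,000 ≥ $1,425,000 → met
3. continuing education 510 days ago vs limit 540 → met
4. condition 'operates branch offices' holds; days trust account out of balance 11 > 6 → not met
5. trust account balance $80,000 ≥ $75,000 → met
6. unresolved consumer complaints 1 > 0 → not met
7. condition 'manages rental property' does not hold → requirement n/a → met
8. advertising compliance review 27 days ago vs limit 30 → met
9. condition 'holds client earnest money' holds; designated managing brokers 3 ≥ 2 → met
10. fair-housing training 682 days ago vs limit 730 → met
11. broker supervision audit 255 days ago vs limit 365 → met
Not met: 1, 4, 6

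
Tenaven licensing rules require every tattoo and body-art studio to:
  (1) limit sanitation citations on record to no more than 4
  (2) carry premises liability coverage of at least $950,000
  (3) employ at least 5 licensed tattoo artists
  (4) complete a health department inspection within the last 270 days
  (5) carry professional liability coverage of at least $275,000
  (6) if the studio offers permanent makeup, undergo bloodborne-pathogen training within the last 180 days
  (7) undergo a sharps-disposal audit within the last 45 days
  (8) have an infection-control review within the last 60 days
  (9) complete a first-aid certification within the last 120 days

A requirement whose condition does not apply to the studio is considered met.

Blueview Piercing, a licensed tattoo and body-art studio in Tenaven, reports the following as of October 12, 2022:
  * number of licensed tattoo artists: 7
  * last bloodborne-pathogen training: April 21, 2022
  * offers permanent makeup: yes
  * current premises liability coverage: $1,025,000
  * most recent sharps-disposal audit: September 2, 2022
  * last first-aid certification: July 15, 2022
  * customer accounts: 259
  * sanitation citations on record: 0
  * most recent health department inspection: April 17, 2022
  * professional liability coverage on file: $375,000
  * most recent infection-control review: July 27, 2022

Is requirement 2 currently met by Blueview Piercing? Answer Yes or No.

2. premises liability coverage $1,025,000 ≥ $950,000 → met

Yes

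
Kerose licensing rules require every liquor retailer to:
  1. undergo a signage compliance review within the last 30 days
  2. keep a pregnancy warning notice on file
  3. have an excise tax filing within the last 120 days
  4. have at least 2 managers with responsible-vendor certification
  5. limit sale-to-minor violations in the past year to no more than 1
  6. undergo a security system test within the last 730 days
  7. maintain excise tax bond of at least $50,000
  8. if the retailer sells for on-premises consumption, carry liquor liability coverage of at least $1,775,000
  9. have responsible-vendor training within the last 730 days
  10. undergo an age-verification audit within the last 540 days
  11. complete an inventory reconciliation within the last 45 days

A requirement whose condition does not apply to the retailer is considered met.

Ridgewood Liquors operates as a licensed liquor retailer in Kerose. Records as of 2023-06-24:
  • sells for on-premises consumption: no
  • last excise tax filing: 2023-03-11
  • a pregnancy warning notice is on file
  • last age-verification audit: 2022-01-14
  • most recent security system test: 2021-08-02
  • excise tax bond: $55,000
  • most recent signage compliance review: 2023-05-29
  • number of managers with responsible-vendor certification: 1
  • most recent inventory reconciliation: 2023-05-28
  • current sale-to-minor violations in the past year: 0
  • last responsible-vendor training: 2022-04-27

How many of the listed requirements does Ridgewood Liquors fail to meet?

1

1. signage compliance review 26 days ago vs limit 30 → met
2. pregnancy warning notice present → met
3. excise tax filing 105 days ago vs limit 120 → met
4. managers with responsible-vendor certification 1 < 2 → not met
5. sale-to-minor violations in the past year 0 ≤ 1 → met
6. security system test 691 days ago vs limit 730 → met
7. excise tax bond $55,000 ≥ $50,000 → met
8. condition 'sells for on-premises consumption' does not hold → requirement n/a → met
9. responsible-vendor training 423 days ago vs limit 730 → met
10. age-verification audit 526 days ago vs limit 540 → met
11. inventory reconciliation 27 days ago vs limit 45 → met
Not met: 1 of 11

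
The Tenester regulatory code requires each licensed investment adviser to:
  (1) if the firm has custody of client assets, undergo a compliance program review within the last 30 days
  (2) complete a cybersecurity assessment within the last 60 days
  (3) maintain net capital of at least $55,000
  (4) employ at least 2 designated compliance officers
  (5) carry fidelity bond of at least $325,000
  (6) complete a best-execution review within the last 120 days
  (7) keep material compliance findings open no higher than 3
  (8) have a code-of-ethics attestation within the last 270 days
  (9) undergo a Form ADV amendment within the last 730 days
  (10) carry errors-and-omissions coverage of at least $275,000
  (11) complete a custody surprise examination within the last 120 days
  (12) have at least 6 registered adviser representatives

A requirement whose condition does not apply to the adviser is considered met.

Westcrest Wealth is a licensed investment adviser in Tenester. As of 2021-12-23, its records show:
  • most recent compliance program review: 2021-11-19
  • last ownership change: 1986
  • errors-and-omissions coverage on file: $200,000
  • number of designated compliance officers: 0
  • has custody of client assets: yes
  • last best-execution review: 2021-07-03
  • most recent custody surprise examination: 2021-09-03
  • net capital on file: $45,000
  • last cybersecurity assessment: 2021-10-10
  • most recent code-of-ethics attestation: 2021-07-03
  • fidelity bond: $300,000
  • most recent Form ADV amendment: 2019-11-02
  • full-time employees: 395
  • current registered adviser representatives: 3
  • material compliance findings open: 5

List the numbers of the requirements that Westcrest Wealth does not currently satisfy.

1, 2, 3, 4, 5, 6, 7, 9, 10, 12

1. condition 'has custody of client assets' holds; compliance program review 34 days ago vs limit 30 → not met
2. cybersecurity assessment 74 days ago vs limit 60 → not met
3. net capital $45,000 < $55,000 → not met
4. designated compliance officers 0 < 2 → not met
5. fidelity bond $300,000 < $325,000 → not met
6. best-execution review 173 days ago vs limit 120 → not met
7. material compliance findings open 5 > 3 → not met
8. code-of-ethics attestation 173 days ago vs limit 270 → met
9. Form ADV amendment 782 days ago vs limit 730 → not met
10. errors-and-omissions coverage $200,000 < $275,000 → not met
11. custody surprise examination 111 days ago vs limit 120 → met
12. registered adviser representatives 3 < 6 → not met
Not met: 1, 2, 3, 4, 5, 6, 7, 9, 10, 12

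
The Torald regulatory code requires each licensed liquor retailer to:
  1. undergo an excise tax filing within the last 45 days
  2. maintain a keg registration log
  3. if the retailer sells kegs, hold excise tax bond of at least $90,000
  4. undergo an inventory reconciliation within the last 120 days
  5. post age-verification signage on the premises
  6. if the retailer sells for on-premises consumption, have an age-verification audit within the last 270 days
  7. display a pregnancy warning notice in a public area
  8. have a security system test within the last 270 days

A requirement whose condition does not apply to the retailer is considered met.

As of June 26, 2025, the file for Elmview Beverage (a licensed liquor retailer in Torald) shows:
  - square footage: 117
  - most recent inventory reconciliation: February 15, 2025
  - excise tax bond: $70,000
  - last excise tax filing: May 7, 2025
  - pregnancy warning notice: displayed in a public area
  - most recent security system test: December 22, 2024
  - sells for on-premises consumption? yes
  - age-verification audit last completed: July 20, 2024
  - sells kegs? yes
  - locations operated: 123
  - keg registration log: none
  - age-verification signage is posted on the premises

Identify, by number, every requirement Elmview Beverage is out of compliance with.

1. excise tax filing 50 days ago vs limit 45 → not met
2. keg registration log absent → not met
3. condition 'sells kegs' holds; excise tax bond $70,000 < $90,000 → not met
4. inventory reconciliation 131 days ago vs limit 120 → not met
5. age-verification signage present → met
6. condition 'sells for on-premises consumption' holds; age-verification audit 341 days ago vs limit 270 → not met
7. pregnancy warning notice present → met
8. security system test 186 days ago vs limit 270 → met
Not met: 1, 2, 3, 4, 6

1, 2, 3, 4, 6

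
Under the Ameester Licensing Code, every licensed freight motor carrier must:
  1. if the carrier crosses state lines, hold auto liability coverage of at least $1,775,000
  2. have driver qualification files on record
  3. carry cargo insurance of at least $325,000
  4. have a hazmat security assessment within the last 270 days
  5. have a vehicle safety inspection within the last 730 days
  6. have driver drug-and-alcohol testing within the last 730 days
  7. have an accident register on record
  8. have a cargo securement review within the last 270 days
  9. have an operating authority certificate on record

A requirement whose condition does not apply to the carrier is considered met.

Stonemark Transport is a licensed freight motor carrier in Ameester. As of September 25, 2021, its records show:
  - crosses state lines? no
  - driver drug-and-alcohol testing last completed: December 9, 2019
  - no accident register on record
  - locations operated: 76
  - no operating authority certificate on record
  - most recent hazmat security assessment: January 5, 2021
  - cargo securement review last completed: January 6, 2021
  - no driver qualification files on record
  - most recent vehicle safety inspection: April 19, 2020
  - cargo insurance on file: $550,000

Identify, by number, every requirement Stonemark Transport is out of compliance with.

2, 7, 9

1. condition 'crosses state lines' does not hold → requirement n/a → met
2. driver qualification files absent → not met
3. cargo insurance $550,000 ≥ $325,000 → met
4. hazmat security assessment 263 days ago vs limit 270 → met
5. vehicle safety inspection 524 days ago vs limit 730 → met
6. driver drug-and-alcohol testing 656 days ago vs limit 730 → met
7. accident register absent → not met
8. cargo securement review 262 days ago vs limit 270 → met
9. operating authority certificate absent → not met
Not met: 2, 7, 9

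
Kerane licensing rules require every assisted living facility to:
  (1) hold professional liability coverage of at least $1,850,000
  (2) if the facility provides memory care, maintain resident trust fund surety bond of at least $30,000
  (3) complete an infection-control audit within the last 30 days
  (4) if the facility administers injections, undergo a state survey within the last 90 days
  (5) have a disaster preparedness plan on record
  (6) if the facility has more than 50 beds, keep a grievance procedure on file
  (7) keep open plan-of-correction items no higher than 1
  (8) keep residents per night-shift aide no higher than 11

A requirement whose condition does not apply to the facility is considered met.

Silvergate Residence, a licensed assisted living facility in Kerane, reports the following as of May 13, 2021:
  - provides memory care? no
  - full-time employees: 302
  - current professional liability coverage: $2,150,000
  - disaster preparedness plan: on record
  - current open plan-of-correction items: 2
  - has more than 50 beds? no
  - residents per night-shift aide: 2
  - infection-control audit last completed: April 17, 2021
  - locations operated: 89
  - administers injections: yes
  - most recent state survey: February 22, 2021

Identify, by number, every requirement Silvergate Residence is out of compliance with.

1. professional liability coverage $2,150,000 ≥ $1,850,000 → met
2. condition 'provides memory care' does not hold → requirement n/a → met
3. infection-control audit 26 days ago vs limit 30 → met
4. condition 'administers injections' holds; state survey 80 days ago vs limit 90 → met
5. disaster preparedness plan present → met
6. condition 'has more than 50 beds' does not hold → requirement n/a → met
7. open plan-of-correction items 2 > 1 → not met
8. residents per night-shift aide 2 ≤ 11 → met
Not met: 7

7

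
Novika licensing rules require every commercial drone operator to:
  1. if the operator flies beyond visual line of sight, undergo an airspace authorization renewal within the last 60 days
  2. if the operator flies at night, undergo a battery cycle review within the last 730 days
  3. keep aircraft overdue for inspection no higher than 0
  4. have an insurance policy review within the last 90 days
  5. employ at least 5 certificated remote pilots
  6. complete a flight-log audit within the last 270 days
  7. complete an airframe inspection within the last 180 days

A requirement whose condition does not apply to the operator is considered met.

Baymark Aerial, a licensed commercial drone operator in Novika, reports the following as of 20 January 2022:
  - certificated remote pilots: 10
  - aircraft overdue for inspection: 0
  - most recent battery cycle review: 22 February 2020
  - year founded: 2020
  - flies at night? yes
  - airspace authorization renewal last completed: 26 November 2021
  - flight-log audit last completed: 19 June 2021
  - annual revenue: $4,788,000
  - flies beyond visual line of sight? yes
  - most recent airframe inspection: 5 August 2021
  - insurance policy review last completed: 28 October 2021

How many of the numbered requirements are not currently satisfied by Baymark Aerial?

0

1. condition 'flies beyond visual line of sight' holds; airspace authorization renewal 55 days ago vs limit 60 → met
2. condition 'flies at night' holds; battery cycle review 698 days ago vs limit 730 → met
3. aircraft overdue for inspection 0 ≤ 0 → met
4. insurance policy review 84 days ago vs limit 90 → met
5. certificated remote pilots 10 ≥ 5 → met
6. flight-log audit 215 days ago vs limit 270 → met
7. airframe inspection 168 days ago vs limit 180 → met
Not met: 0 of 7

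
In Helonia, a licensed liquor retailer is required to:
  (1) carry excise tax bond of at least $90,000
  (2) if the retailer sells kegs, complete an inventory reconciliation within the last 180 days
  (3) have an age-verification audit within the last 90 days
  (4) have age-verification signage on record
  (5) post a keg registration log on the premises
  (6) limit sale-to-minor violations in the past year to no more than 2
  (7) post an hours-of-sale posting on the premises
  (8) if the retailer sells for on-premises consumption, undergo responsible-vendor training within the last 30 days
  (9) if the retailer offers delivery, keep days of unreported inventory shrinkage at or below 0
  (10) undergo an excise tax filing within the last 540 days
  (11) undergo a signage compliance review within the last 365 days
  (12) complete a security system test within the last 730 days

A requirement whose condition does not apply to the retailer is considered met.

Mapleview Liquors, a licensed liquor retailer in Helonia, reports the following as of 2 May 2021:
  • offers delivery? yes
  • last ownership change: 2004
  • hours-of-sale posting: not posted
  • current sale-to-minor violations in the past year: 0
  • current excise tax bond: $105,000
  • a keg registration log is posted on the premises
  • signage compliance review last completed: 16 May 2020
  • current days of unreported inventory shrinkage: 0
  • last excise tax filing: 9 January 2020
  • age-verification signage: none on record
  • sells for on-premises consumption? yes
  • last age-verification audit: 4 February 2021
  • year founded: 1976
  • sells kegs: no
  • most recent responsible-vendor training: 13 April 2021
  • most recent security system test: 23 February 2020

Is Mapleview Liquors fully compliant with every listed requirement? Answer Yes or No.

No

1. excise tax bond $105,000 ≥ $90,000 → met
2. condition 'sells kegs' does not hold → requirement n/a → met
3. age-verification audit 87 days ago vs limit 90 → met
4. age-verification signage absent → not met
5. keg registration log present → met
6. sale-to-minor violations in the past year 0 ≤ 2 → met
7. hours-of-sale posting absent → not met
8. condition 'sells for on-premises consumption' holds; responsible-vendor training 19 days ago vs limit 30 → met
9. condition 'offers delivery' holds; days of unreported inventory shrinkage 0 ≤ 0 → met
10. excise tax filing 479 days ago vs limit 540 → met
11. signage compliance review 351 days ago vs limit 365 → met
12. security system test 434 days ago vs limit 730 → met
Not met: 4, 7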